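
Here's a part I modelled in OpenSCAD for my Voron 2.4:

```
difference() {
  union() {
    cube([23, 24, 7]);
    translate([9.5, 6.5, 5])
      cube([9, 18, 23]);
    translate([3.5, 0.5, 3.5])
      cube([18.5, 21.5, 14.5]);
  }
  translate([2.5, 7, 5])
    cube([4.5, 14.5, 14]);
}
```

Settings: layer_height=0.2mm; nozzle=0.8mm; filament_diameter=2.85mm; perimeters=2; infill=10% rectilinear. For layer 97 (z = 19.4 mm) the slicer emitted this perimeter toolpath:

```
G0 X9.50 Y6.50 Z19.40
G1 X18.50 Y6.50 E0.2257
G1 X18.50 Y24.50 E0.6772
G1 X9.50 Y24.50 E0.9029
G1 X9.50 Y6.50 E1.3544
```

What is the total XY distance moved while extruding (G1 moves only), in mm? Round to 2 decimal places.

Sum the Euclidean lengths of each G1 segment: total = 54.00 mm.

54.00 mm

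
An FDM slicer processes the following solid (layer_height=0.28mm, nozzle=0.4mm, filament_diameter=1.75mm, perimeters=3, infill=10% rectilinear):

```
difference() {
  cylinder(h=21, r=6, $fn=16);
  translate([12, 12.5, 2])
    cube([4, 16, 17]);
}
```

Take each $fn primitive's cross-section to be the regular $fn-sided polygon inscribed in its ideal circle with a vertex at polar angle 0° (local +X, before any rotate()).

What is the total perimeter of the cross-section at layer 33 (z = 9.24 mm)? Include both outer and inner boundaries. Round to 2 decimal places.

37.46 mm

At z = 9.24 mm: the r=6 cylinder contributes a regular 16-gon of circumradius 6 (perimeter = 2·16·6.000·sin(180°/16) = 37.46 mm); the cube at (12, 12.5) (footprint 4×16) is included at this height (perimeter 40.00 mm); After the difference (first − rest): starting from the r=6 cylinder, the 4×16 cube at (12, 12.5) misses the remaining region (no effect) — boundary = 37.46 mm. Overall, the cross-section is a single solid region. Total boundary length (outer) = 37.46 mm.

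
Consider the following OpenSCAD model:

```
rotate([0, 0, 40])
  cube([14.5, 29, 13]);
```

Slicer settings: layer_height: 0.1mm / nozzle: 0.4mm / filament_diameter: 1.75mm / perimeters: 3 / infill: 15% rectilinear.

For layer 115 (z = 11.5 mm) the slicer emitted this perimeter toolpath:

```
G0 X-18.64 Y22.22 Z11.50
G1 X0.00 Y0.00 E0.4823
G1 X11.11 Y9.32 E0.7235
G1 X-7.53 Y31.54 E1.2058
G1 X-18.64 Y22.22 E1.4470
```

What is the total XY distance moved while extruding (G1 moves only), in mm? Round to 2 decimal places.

Sum the Euclidean lengths of each G1 segment: total = 87.01 mm.

87.01 mm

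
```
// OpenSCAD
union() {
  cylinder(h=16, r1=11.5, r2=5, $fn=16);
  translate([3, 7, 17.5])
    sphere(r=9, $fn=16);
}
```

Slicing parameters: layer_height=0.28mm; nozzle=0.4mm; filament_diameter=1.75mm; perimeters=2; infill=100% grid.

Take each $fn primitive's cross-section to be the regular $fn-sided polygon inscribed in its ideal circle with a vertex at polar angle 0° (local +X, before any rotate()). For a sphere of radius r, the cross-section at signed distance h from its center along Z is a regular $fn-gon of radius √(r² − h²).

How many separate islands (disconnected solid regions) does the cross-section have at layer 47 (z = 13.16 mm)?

At z = 13.16 mm: the cone contributes a regular 16-gon of circumradius 6.154 (interpolated between r1=11.5 and r2=5 at t=0.823); the r=9 sphere at (3, 7) contributes a regular 16-gon of circumradius √(9²−4.34²) = 7.884; Taking the union: the regions partially overlap (shared area 50.14 mm²), so overlapping operands fuse into one piece — 1 connected region. Overall, the cross-section is a single solid region. Island count = 1.

1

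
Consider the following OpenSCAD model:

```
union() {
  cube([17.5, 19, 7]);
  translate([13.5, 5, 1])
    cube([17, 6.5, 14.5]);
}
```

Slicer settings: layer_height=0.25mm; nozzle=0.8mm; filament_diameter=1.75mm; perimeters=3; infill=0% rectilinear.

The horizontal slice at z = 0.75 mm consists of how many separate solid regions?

At z = 0.75 mm: the cube (footprint 17.5×19) is included at this height; the cube at (13.5, 5) is absent (z outside [1, 15.5]); Merging all regions: only the 17.5×19 cube is present, so the union is just that shape — 1 connected region. The result has 1 disconnected region.

1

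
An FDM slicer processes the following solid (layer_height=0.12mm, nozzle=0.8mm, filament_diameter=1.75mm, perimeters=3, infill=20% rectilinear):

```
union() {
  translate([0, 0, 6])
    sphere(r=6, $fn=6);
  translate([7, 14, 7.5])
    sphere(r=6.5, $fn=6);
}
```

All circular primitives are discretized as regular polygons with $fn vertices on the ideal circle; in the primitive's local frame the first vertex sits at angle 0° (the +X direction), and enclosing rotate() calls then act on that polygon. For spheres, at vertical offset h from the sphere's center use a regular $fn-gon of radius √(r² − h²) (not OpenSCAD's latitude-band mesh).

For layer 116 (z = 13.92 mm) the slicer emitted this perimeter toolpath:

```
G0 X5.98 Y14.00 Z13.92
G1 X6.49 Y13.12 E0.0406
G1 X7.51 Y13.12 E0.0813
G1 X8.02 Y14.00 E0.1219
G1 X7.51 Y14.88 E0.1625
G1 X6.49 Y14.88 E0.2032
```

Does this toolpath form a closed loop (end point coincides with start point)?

no

Start point (G0): (5.98, 14.00). End point (last G1): the path does not return to the start — open.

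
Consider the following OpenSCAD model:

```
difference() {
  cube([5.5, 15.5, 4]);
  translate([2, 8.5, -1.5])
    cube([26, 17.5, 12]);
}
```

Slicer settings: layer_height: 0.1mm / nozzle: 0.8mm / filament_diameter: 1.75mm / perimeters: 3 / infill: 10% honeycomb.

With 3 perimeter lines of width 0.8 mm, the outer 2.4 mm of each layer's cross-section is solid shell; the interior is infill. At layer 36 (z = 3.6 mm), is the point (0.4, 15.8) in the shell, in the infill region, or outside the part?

At z = 3.6 mm: the cube (footprint 5.5×15.5) is included at this height; the cube at (2, 8.5) is present — its section is the full 26×17.5 rectangle; Taking the first minus the rest: starting from the 5.5×15.5 cube, the 26×17.5 cube at (2, 8.5) partially overlaps it — only the 24.50 mm² overlap (of its 455.00 mm²) is removed, clipping the outline — 1 connected region. Overall, the cross-section is a single solid region. The nearest boundary edge runs (0.00, 15.50)→(2.00, 15.50); distance from the point to it = 0.30 mm. The point is not inside any of the regions above, so it lies outside the cross-section (0.30 mm from the nearest boundary).

outside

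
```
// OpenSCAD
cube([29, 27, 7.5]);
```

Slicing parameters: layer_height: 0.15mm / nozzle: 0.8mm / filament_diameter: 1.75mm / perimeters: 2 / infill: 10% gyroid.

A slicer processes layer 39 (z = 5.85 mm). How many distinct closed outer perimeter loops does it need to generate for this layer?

1

At z = 5.85 mm: the cube (footprint 29×27) is included at this height. The result has 1 disconnected region.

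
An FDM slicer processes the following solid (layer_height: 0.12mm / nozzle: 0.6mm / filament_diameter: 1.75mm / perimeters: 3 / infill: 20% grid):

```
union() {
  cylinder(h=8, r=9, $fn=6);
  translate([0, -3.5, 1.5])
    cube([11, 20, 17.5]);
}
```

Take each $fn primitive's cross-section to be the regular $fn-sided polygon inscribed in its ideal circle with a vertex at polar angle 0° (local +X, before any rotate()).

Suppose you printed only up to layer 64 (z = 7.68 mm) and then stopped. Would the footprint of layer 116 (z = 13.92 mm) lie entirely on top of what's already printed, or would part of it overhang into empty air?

entirely on top

Compare the two slices. At z = 7.68: the r=9 cylinder contributes a regular 6-gon of circumradius 9 (area = (6/2)·9.000²·sin(360°/6) = 210.44 mm²); the 11×20 cube at (0, -3.5) contributes its full rectangle (area 220.00 mm²); Merging all regions: the regions partially overlap — summed areas 430.44 mm² minus the doubly-counted overlap 80.57 mm² gives 349.87 mm² — area = 349.87 mm². At z = 13.92: the cylinder is not intersected at this z (z outside [0, 8]); the cube at (0, -3.5) is present — its section is the full 11×20 rectangle (area 220.00 mm²); Taking the union: only the 11×20 cube at (0, -3.5) is present, so the union is just that shape — area = 220.00 mm². Checking containment: the cross-section at z = 13.92 is a subset of the cross-section at z = 7.68.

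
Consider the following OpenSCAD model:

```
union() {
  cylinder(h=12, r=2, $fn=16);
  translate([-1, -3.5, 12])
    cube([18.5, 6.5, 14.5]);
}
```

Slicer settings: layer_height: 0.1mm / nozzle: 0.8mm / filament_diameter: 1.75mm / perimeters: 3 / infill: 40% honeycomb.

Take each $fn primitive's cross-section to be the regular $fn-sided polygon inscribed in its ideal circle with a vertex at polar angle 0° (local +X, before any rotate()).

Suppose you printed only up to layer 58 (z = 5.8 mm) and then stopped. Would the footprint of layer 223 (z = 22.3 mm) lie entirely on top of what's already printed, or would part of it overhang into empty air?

part overhangs

Compare the two slices. At z = 5.8: the r=2 cylinder gives a regular 16-gon of circumradius 2 (constant along its height) (area = (16/2)·2.000²·sin(360°/16) = 12.25 mm²); the cube at (-1, -3.5) does not reach this height (z outside [12, 26.5]); Taking the union: only the r=2 cylinder is present, so the union is just that shape — area = 12.25 mm². At z = 22.3: the cylinder is not intersected at this z (z outside [0, 12]); the cube at (-1, -3.5) (footprint 18.5×6.5) is included at this height (area 120.25 mm²); Combining (union): only the 18.5×6.5 cube at (-1, -3.5) is present, so the union is just that shape — area = 120.25 mm². Checking containment: at z = 22.3 the cross-section extends beyond the z = 5.8 cross-section by about 110.35 mm².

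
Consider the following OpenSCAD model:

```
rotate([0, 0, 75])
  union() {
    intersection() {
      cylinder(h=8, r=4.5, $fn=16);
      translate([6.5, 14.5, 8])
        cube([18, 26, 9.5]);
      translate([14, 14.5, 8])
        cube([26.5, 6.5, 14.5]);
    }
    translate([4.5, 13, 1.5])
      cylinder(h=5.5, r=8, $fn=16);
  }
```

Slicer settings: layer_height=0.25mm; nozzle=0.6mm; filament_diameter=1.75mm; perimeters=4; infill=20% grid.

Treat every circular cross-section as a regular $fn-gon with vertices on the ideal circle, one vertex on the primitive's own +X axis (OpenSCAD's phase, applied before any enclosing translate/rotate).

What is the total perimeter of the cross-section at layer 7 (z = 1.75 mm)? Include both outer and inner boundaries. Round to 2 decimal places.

49.94 mm

At z = 1.75 mm: the r=4.5 cylinder contributes a regular 16-gon of circumradius 4.5 (perimeter = 2·16·4.500·sin(180°/16) = 28.09 mm); the cube at (6.5, 14.5) does not reach this height (z outside [8, 17.5]); the cube at (14, 14.5) is absent (z outside [8, 22.5]); After intersecting: at least one operand is absent at this height, so nothing remains; the r=8 cylinder at (4.5, 13) contributes a regular 16-gon of circumradius 8 (perimeter = 2·16·8.000·sin(180°/16) = 49.94 mm); Merging all regions: only the r=8 cylinder at (4.5, 13) is present, so the union is just that shape — boundary = 49.94 mm; (rotated 75° about Z; rotation is an isometry so areas/perimeters/island counts are preserved). Overall, the cross-section is a single solid region. Total boundary length (outer) = 49.94 mm.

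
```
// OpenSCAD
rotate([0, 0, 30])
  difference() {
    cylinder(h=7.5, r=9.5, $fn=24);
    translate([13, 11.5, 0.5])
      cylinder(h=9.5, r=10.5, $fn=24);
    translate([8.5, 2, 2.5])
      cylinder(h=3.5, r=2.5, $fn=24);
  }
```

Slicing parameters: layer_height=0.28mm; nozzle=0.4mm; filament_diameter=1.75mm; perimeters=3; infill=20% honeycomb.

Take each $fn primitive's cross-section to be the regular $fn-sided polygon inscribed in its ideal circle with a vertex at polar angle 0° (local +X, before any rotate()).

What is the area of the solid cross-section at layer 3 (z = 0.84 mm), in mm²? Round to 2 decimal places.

263.74 mm²

At z = 0.84 mm: the r=9.5 cylinder gives a regular 24-gon of circumradius 9.5 (constant along its height) (area = (24/2)·9.500²·sin(360°/24) = 280.30 mm²); the cylinder at (13, 11.5): section is a regular 24-gon, circumradius r=10.5 (area = (24/2)·10.500²·sin(360°/24) = 342.42 mm²); the cylinder at (8.5, 2) is not intersected at this z (z outside [2.5, 6]); Subtracting the remaining from the first: starting from the r=9.5 cylinder (280.30 mm²), the r=10.5 cylinder at (13, 11.5) partially overlaps it — only the 16.56 mm² overlap (of its 342.42 mm²) is removed, clipping the outline — area = 263.74 mm²; (whole slice rotated 30° about Z — lengths, areas and connectivity unchanged). Overall, the cross-section is a single solid region. Net area = 263.74 mm².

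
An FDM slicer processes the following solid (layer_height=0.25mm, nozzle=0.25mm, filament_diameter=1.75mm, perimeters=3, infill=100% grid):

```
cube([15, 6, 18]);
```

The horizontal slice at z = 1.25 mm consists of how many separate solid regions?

1

At z = 1.25 mm: the cube (footprint 15×6) is included at this height. The result has 1 disconnected region.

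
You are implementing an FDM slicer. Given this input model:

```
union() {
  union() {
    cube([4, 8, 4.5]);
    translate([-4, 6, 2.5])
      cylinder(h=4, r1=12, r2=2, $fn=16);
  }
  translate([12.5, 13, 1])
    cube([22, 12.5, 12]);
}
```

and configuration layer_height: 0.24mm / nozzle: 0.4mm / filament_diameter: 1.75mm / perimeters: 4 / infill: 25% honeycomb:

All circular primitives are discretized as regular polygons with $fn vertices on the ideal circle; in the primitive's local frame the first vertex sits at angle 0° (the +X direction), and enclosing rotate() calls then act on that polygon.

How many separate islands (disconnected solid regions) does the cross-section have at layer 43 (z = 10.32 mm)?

1

At z = 10.32 mm: the cube is absent (z outside [0, 4.5]); the cone at (-4, 6) does not reach this height (z outside [2.5, 6.5]); Taking the union: nothing is present at this height; the cube at (12.5, 13) (footprint 22×12.5) is included at this height; Taking the union: only the 22×12.5 cube at (12.5, 13) is present, so the union is just that shape — 1 connected region. Overall, the cross-section is a single solid region. Island count = 1.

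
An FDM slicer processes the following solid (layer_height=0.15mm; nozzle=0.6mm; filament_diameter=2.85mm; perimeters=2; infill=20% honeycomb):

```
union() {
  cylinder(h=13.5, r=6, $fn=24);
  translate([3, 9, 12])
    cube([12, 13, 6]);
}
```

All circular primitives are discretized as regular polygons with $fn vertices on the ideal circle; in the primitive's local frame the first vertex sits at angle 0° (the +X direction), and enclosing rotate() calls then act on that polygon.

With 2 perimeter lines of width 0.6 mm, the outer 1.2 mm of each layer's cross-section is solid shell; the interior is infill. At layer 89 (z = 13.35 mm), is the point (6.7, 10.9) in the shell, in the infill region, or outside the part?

infill

At z = 13.35 mm: the r=6 cylinder gives a regular 24-gon of circumradius 6 (constant along its height); the cube at (3, 9) is present — its section is the full 12×13 rectangle; Combining (union): the 2 present regions are separate (no shared area or edge), so areas and boundary lengths simply add and each stays a separate island — 2 connected regions. Overall, the cross-section has 2 separate islands. The nearest boundary edge runs (15.00, 9.00)→(3.00, 9.00); distance from the point to it = 1.90 mm. (Shell/infill is judged within the island containing the point — the largest one.) The point is inside the cross-section and 1.90 mm from the nearest boundary — more than the 1.2 mm shell width (2 × 0.6), so it's in the infill interior.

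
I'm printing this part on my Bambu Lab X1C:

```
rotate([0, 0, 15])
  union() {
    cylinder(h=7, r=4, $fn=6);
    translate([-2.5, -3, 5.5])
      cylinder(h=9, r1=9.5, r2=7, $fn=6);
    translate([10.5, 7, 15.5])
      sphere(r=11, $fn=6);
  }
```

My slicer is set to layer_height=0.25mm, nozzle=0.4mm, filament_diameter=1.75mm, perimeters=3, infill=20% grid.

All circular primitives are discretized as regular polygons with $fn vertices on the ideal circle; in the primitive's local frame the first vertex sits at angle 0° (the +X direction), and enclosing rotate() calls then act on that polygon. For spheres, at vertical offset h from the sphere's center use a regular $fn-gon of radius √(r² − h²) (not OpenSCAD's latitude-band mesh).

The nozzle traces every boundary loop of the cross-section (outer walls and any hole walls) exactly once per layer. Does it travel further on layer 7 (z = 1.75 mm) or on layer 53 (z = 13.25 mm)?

Layer 7 (z = 1.75): the cylinder: section is a regular 6-gon, circumradius r=4 (perimeter = 2·6·4.000·sin(180°/6) = 24.00 mm); the cone at (-2.5, -3) is not intersected at this z (z outside [5.5, 14.5]); the sphere at (10.5, 7) is absent (|z−center|=13.750 > r=11); Taking the union: only the r=4 cylinder is present, so the union is just that shape — boundary = 24.00 mm; (whole slice rotated 15° about Z — lengths, areas and connectivity unchanged). So its perimeter = 24.00 mm. Layer 53 (z = 13.25): the cylinder is absent (z outside [0, 7]); the cone at (-2.5, -3) contributes a regular 6-gon of circumradius 7.347 (interpolated between r1=9.5 and r2=7 at t=0.861) (perimeter = 2·6·7.347·sin(180°/6) = 44.08 mm); the r=11 sphere at (10.5, 7) slices to a regular 6-gon of circumradius 10.767 (√(r²−h²) with h=2.25 from center) (perimeter = 2·6·10.767·sin(180°/6) = 64.60 mm); Combining (union): the 2 present regions are separate (no shared area or edge), so areas and boundary lengths simply add and each stays a separate island — boundary = 108.69 mm; (rotated 15° about Z; rotation is an isometry so areas/perimeters/island counts are preserved). So its perimeter = 108.69 mm. Layer 53 is larger (108.69 vs 24.00 mm).

layer 53 (z = 13.25 mm)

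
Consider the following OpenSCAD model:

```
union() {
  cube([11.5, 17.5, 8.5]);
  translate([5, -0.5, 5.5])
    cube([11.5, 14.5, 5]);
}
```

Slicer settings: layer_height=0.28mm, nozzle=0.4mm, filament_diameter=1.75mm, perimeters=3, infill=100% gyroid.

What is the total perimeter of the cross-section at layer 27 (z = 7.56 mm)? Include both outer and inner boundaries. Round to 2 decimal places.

At z = 7.56 mm: the cube (footprint 11.5×17.5) is included at this height (perimeter 58.00 mm); the cube at (5, -0.5) is present — its section is the full 11.5×14.5 rectangle (perimeter 52.00 mm); Taking the union: the regions partially overlap (shared area 91.00 mm²), so the edge portions inside another operand are dropped and the merged outline is re-measured after clipping — boundary = 69.00 mm. Overall, the cross-section is a single solid region. Total boundary length (outer) = 69.00 mm.

69.00 mm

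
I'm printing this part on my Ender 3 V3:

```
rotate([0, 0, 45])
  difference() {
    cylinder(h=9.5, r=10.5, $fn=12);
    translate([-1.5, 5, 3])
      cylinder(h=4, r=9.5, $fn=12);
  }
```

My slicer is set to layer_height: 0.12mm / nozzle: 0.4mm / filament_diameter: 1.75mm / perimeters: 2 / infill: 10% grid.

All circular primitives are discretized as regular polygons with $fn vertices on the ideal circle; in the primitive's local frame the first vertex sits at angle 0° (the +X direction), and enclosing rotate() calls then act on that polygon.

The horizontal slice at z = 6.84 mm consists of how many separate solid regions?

1

At z = 6.84 mm: the cylinder: section is a regular 12-gon, circumradius r=10.5; the r=9.5 cylinder at (-1.5, 5) gives a regular 12-gon of circumradius 9.5 (constant along its height); Taking the first minus the rest: starting from the r=10.5 cylinder, the r=9.5 cylinder at (-1.5, 5) partially overlaps it — only the 198.08 mm² overlap (of its 270.75 mm²) is removed, clipping the outline — 1 connected region; (whole slice rotated 45° about Z — lengths, areas and connectivity unchanged). The result has 1 disconnected region.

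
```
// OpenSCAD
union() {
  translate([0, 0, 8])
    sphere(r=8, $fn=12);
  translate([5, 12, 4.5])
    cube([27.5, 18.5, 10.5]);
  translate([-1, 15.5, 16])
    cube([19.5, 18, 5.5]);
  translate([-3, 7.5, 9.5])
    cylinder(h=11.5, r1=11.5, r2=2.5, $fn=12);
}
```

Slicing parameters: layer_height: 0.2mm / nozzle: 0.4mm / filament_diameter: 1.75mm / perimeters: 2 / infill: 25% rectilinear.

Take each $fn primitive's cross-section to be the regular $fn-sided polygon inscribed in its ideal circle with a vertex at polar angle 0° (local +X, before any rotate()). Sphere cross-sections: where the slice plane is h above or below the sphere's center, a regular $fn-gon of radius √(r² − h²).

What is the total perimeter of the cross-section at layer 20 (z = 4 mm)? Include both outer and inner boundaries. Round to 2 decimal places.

At z = 4 mm: the r=8 sphere contributes a regular 12-gon of circumradius √(8²−4²) = 6.928 (perimeter = 2·12·6.928·sin(180°/12) = 43.04 mm); the cube at (5, 12) is not intersected at this z (z outside [4.5, 15]); the cube at (-1, 15.5) does not reach this height (z outside [16, 21.5]); the cone at (-3, 7.5) is not intersected at this z (z outside [9.5, 21]); Combining (union): only the r=8 sphere is present, so the union is just that shape — boundary = 43.04 mm. Overall, the cross-section is a single solid region. Total boundary length (outer) = 43.04 mm.

43.04 mm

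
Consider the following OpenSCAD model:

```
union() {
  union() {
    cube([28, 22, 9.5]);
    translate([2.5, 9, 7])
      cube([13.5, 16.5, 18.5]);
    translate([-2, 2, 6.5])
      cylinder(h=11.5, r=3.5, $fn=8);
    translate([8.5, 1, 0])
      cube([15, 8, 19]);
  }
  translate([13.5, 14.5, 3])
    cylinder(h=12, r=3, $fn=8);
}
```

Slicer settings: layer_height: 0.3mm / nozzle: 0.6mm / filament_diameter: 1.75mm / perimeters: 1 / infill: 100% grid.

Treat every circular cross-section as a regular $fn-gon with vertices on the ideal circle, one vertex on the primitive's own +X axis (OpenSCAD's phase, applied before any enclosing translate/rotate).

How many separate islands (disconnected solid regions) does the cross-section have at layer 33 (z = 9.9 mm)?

2

At z = 9.9 mm: the cube does not reach this height (z outside [0, 9.5]); the cube at (2.5, 9) (footprint 13.5×16.5) is included at this height; the cylinder at (-2, 2): section is a regular 8-gon, circumradius r=3.5; the cube at (8.5, 1) is present — its section is the full 15×8 rectangle; Combining (union): the 3 present regions share edge segments without overlapping in area, so areas simply add but the touching pieces fuse into one outline (the shared edge portions become interior and drop out of the boundary) — 2 connected regions; the r=3 cylinder at (13.5, 14.5) gives a regular 8-gon of circumradius 3 (constant along its height); Taking the union: the regions partially overlap (shared area 24.85 mm²), so overlapping operands fuse into one piece — 2 connected regions. Overall, the cross-section has 2 separate islands. Island count = 2.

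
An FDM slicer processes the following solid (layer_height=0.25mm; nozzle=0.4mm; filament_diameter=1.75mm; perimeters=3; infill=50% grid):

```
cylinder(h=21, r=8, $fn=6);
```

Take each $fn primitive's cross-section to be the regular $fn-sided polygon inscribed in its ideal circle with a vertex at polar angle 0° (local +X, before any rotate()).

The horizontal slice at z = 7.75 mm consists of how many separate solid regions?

1

At z = 7.75 mm: the cylinder: section is a regular 6-gon, circumradius r=8. The result has 1 disconnected region.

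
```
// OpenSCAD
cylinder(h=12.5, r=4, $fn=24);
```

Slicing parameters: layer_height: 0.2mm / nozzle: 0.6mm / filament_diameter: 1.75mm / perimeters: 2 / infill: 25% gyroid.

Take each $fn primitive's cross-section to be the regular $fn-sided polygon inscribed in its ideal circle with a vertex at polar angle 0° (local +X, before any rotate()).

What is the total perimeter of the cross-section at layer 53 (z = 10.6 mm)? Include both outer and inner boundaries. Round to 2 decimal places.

At z = 10.6 mm: the r=4 cylinder gives a regular 24-gon of circumradius 4 (constant along its height) (perimeter = 2·24·4.000·sin(180°/24) = 25.06 mm). Overall, the cross-section is a single solid region. Total boundary length (outer) = 25.06 mm.

25.06 mm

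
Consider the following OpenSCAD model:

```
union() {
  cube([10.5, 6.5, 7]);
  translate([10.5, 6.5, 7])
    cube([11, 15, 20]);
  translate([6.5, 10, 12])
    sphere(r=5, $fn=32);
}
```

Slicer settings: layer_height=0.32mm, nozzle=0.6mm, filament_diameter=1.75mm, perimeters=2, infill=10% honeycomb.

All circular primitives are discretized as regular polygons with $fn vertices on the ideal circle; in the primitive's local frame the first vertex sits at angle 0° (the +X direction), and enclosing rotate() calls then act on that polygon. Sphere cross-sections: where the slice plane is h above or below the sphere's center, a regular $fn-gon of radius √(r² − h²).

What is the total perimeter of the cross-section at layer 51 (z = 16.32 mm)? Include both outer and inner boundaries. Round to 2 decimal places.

67.79 mm

At z = 16.32 mm: the cube is not intersected at this z (z outside [0, 7]); the cube at (10.5, 6.5) is present — its section is the full 11×15 rectangle (perimeter 52.00 mm); the sphere at (6.5, 10): section is a regular 32-gon, circumradius = √(r²−h²) = √(5²−4.32²) = 2.517 (perimeter = 2·32·2.517·sin(180°/32) = 15.79 mm); Combining (union): the 2 present regions are separate (no shared area or edge), so areas and boundary lengths simply add and each stays a separate island — boundary = 67.79 mm. Overall, the cross-section has 2 separate islands. Total boundary length (outer) = 67.79 mm.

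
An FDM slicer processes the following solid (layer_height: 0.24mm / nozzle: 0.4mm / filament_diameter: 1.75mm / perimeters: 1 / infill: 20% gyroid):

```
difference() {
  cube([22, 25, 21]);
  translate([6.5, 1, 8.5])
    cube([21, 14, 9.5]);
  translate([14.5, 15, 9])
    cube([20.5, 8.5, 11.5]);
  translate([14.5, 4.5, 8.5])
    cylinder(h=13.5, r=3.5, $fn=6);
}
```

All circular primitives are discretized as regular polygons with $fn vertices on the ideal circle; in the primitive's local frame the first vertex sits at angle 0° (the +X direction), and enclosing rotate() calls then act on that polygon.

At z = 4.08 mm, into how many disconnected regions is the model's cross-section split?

At z = 4.08 mm: the 22×25 cube contributes its full rectangle; the cube at (6.5, 1) is not intersected at this z (z outside [8.5, 18]); the cube at (14.5, 15) is absent (z outside [9, 20.5]); the cylinder at (14.5, 4.5) is absent (z outside [8.5, 22]); After the difference (first − rest): none of the subtracted shapes is present at this height, so the 22×25 cube is unchanged — 1 connected region. The result has 1 disconnected region.

1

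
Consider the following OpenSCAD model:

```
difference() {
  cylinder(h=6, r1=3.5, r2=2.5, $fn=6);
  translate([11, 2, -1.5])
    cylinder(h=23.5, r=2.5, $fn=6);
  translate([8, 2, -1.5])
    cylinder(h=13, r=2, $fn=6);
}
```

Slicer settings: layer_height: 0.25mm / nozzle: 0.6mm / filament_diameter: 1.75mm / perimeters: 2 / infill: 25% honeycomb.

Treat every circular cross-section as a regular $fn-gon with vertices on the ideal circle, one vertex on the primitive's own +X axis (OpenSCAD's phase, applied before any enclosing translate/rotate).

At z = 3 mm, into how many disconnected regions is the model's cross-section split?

1

At z = 3 mm: the cone (r1=3.5→r2=2.5) has section circumradius 3.000 here — a regular 6-gon; the cylinder at (11, 2): section is a regular 6-gon, circumradius r=2.5; the r=2 cylinder at (8, 2) gives a regular 6-gon of circumradius 2 (constant along its height); Subtracting the remaining from the first: starting from the cone, the r=2.5 cylinder at (11, 2) misses the remaining region (no effect); the r=2 cylinder at (8, 2) misses the remaining region (no effect) — 1 connected region. The result has 1 disconnected region.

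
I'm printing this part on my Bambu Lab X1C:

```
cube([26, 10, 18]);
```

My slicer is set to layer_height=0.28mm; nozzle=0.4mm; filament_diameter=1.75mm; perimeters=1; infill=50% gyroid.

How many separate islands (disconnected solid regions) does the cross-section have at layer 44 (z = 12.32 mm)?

1

At z = 12.32 mm: the cube is present — its section is the full 26×10 rectangle. Overall, the cross-section is a single solid region. Island count = 1.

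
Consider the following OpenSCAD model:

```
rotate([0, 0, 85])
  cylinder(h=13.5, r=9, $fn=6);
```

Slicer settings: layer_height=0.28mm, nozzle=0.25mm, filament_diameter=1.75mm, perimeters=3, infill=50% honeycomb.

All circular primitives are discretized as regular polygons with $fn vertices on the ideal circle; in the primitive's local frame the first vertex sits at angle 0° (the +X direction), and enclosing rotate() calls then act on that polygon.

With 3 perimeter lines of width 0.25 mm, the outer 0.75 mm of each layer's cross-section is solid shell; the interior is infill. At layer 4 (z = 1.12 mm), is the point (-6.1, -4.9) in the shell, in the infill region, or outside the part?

At z = 1.12 mm: the cylinder: section is a regular 6-gon, circumradius r=9; (rotated 85° about Z; rotation is an isometry so areas/perimeters/island counts are preserved). Overall, the cross-section is a single solid region. Undo the 85° rotation: the query point maps to (-5.413, 5.650) in the un-rotated model frame. The nearest boundary edge runs (-4.50, 7.79)→(-9.00, 0.00); distance from the point to it = 0.28 mm. The point is inside the cross-section, 0.28 mm from the nearest boundary — within the 0.75 mm shell band (3 × 0.25).

shell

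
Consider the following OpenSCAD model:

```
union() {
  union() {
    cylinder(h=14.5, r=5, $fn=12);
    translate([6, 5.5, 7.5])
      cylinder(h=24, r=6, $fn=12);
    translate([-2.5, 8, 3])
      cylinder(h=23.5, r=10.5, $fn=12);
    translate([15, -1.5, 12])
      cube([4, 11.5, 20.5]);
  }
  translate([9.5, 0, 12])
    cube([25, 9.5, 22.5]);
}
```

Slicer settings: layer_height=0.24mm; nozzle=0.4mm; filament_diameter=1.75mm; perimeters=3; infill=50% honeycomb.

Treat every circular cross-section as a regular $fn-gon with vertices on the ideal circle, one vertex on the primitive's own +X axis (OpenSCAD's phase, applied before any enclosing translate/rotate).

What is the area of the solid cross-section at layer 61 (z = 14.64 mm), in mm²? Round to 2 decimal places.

At z = 14.64 mm: the cylinder does not reach this height (z outside [0, 14.5]); the r=6 cylinder at (6, 5.5) contributes a regular 12-gon of circumradius 6 (area = (12/2)·6.000²·sin(360°/12) = 108.00 mm²); the r=10.5 cylinder at (-2.5, 8) contributes a regular 12-gon of circumradius 10.5 (area = (12/2)·10.500²·sin(360°/12) = 330.75 mm²); the 4×11.5 cube at (15, -1.5) contributes its full rectangle (area 46.00 mm²); Taking the union: the regions partially overlap — summed areas 484.75 mm² minus the doubly-counted overlap 63.40 mm² gives 421.35 mm² — area = 421.35 mm²; the cube at (9.5, 0) (footprint 25×9.5) is included at this height (area 237.50 mm²); Merging all regions: the regions partially overlap — summed areas 658.85 mm² minus the doubly-counted overlap 53.22 mm² gives 605.63 mm² — area = 605.63 mm². Overall, the cross-section is a single solid region. Net area = 605.63 mm².

605.63 mm²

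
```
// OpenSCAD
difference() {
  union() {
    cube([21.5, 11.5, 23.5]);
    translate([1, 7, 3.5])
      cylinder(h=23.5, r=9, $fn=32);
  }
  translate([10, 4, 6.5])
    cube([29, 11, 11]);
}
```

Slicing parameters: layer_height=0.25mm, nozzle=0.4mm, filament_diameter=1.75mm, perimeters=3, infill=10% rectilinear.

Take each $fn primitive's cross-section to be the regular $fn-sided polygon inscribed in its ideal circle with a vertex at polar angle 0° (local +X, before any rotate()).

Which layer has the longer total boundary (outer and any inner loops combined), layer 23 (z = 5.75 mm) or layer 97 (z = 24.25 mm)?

layer 23 (z = 5.75 mm)

Layer 23 (z = 5.75): the cube is present — its section is the full 21.5×11.5 rectangle (perimeter 66.00 mm); the r=9 cylinder at (1, 7) gives a regular 32-gon of circumradius 9 (constant along its height) (perimeter = 2·32·9.000·sin(180°/32) = 56.46 mm); Taking the union: the regions partially overlap (shared area 105.76 mm²), so the edge portions inside another operand are dropped and the merged outline is re-measured after clipping — boundary = 82.83 mm; the cube at (10, 4) is absent (z outside [6.5, 17.5]); Taking the first minus the rest: none of the subtracted shapes is present at this height, so that combined region is unchanged — boundary = 82.83 mm. So its perimeter = 82.83 mm. Layer 97 (z = 24.25): the cube is absent (z outside [0, 23.5]); the cylinder at (1, 7): section is a regular 32-gon, circumradius r=9 (perimeter = 2·32·9.000·sin(180°/32) = 56.46 mm); Merging all regions: only the r=9 cylinder at (1, 7) is present, so the union is just that shape — boundary = 56.46 mm; the cube at (10, 4) is not intersected at this z (z outside [6.5, 17.5]); Subtracting the remaining from the first: none of the subtracted shapes is present at this height, so the result so far is unchanged — boundary = 56.46 mm. So its perimeter = 56.46 mm. Layer 23 is larger (82.83 vs 56.46 mm).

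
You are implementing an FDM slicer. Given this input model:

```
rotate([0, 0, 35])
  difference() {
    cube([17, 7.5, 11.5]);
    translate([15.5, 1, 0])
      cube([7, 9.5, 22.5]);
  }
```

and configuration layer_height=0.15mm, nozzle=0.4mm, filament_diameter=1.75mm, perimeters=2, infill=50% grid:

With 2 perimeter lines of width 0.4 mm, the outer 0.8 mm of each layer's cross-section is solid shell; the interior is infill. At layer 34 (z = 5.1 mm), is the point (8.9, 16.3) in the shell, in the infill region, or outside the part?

At z = 5.1 mm: the cube (footprint 17×7.5) is included at this height; the cube at (15.5, 1) is present — its section is the full 7×9.5 rectangle; After the difference (first − rest): starting from the 17×7.5 cube, the 7×9.5 cube at (15.5, 1) partially overlaps it — only the 9.75 mm² overlap (of its 66.50 mm²) is removed, clipping the outline — 1 connected region; (whole slice rotated 35° about Z — lengths, areas and connectivity unchanged). Overall, the cross-section is a single solid region. Undo the 35° rotation: the query point maps to (16.640, 8.247) in the un-rotated model frame. The nearest boundary edge runs (0.00, 7.50)→(15.50, 7.50); distance from the point to it = 1.36 mm. The point is not inside any of the regions above, so it lies outside the cross-section (1.36 mm from the nearest boundary).

outside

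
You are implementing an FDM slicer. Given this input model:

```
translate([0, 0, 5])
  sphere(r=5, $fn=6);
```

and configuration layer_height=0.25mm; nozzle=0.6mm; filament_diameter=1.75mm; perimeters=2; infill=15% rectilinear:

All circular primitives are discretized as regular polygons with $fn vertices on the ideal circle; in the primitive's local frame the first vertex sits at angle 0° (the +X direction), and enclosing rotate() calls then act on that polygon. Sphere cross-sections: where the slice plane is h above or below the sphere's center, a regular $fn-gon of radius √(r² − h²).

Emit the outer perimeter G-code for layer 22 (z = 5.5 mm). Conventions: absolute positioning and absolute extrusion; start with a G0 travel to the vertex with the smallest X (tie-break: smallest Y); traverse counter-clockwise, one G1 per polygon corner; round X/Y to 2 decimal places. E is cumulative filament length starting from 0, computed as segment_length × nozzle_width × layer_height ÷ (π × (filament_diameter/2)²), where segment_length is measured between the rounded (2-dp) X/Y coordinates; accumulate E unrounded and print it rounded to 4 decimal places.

At z = 5.5 mm: the r=5 sphere contributes a regular 6-gon of circumradius √(5²−0.5²) = 4.975. The outline is a single polygon with 6 vertices. Extrusion per mm of travel: 0.6 × 0.25 / (π × 0.875²) = 0.062363. Accumulating E over each segment gives final E = 1.8615.

G0 X-4.97 Y0.00 Z5.50
G1 X-2.49 Y-4.31 E0.3101
G1 X2.49 Y-4.31 E0.6207
G1 X4.97 Y0.00 E0.9308
G1 X2.49 Y4.31 E1.2409
G1 X-2.49 Y4.31 E1.5514
G1 X-4.97 Y0.00 E1.8615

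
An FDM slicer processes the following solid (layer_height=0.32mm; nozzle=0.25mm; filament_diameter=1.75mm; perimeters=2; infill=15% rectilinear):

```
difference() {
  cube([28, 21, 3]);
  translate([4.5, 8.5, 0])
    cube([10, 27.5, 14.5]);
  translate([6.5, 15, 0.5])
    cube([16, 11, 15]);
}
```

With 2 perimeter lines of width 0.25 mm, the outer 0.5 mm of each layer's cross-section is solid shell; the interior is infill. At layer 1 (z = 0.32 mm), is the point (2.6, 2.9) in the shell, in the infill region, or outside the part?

infill

At z = 0.32 mm: the 28×21 cube contributes its full rectangle; the cube at (4.5, 8.5) is present — its section is the full 10×27.5 rectangle; the cube at (6.5, 15) is absent (z outside [0.5, 15.5]); Subtracting the remaining from the first: starting from the 28×21 cube, the 10×27.5 cube at (4.5, 8.5) partially overlaps it — only the 125.00 mm² overlap (of its 275.00 mm²) is removed, clipping the outline — 1 connected region. Overall, the cross-section is a single solid region. The nearest boundary edge runs (0.00, 0.00)→(0.00, 21.00); distance from the point to it = 2.60 mm. The point is inside the cross-section and 2.60 mm from the nearest boundary — more than the 0.5 mm shell width (2 × 0.25), so it's in the infill interior.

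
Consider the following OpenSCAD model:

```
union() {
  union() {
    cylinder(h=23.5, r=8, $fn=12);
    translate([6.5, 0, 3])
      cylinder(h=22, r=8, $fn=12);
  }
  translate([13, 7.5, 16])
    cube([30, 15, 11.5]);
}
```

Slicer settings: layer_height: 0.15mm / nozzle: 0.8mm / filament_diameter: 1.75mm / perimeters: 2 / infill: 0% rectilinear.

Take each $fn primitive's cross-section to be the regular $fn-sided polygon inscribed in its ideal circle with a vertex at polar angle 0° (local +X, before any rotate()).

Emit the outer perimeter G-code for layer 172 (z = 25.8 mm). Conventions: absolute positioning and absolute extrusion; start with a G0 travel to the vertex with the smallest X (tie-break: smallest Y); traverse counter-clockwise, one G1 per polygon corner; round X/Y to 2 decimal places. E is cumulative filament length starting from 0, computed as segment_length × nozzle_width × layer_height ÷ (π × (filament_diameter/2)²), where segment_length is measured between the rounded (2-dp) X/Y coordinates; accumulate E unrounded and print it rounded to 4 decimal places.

At z = 25.8 mm: the cylinder is not intersected at this z (z outside [0, 23.5]); the cylinder at (6.5, 0) does not reach this height (z outside [3, 25]); Taking the union: nothing is present at this height; the cube at (13, 7.5) is present — its section is the full 30×15 rectangle; Taking the union: only the 30×15 cube at (13, 7.5) is present, so the union is just that shape — 1 connected region. The outline is a single polygon with 4 vertices. Extrusion per mm of travel: 0.8 × 0.15 / (π × 0.875²) = 0.049890. Accumulating E over each segment gives final E = 4.4901.

G0 X13.00 Y7.50 Z25.80
G1 X43.00 Y7.50 E1.4967
G1 X43.00 Y22.50 E2.2451
G1 X13.00 Y22.50 E3.7418
G1 X13.00 Y7.50 E4.4901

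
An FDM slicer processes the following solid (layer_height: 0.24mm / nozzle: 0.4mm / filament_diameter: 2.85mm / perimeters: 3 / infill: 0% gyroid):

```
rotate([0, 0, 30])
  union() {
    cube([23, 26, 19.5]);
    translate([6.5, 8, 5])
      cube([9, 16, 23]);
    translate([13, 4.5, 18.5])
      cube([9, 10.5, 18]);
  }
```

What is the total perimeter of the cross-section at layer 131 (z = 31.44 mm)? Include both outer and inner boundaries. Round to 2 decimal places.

39.00 mm

At z = 31.44 mm: the cube does not reach this height (z outside [0, 19.5]); the cube at (6.5, 8) is not intersected at this z (z outside [5, 28]); the cube at (13, 4.5) is present — its section is the full 9×10.5 rectangle (perimeter 39.00 mm); Combining (union): only the 9×10.5 cube at (13, 4.5) is present, so the union is just that shape — boundary = 39.00 mm; (rotated 30° about Z; rotation is an isometry so areas/perimeters/island counts are preserved). Overall, the cross-section is a single solid region. Total boundary length (outer) = 39.00 mm.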